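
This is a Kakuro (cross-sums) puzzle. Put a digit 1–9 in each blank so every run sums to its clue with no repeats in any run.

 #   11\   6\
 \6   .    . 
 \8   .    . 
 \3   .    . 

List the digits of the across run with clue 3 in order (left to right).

2, 1

3 in 2 cells must be {1,2}; 6 in 3 cells must be {1,2,3}.
Nothing is forced directly, so branch on R1C2, whose candidates are 1 or 2. If R1C2 = 1: that forces R1C1 = 5, R2C1 = 2, after which R2C2 would have to be in {6} for the 8 across but in {2,3} for the 6 down — contradiction. So R1C2 = 2.
R1C1 = 6 − 2 = 4 completes the 6 across.
Given what's placed, R3C2 must be 1 to fit the 3 across and 6 down.
R2C2 = 6 − 3 = 3 completes the 6 down.
R3C1 = 3 − 1 = 2 completes the 3 across.
R2C1 = 8 − 3 = 5 completes the 8 across.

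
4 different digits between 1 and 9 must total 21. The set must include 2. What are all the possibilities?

{2,3,7,9}; {2,4,6,9}; {2,4,7,8}; {2,5,6,8}

4 distinct digits from 1–9 sum between 10 and 30.
Keeping only sets containing 2.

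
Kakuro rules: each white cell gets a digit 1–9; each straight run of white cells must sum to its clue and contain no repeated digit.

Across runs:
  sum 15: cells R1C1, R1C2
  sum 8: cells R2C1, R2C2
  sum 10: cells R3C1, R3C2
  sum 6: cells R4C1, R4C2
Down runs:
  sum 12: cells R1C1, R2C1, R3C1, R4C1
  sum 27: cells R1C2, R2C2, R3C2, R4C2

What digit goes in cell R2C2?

6

Only 6 fits R1C1 under both its across sum 15 and down sum 12.
R1C2 = 15 − 6 = 9 completes the 15 across.
Nothing is forced directly, so branch on R4C1, whose candidates are 1 or 2. If R4C1 = 2: that forces R4C2 = 4, R2C2 = 6, R3C2 = 8, after which R2C1 would have to be in {2} for the 8 across but in {1,3} for the 12 down — contradiction. So R4C1 = 1.
R4C2 = 6 − 1 = 5 completes the 6 across.
No cell is forced outright now. R2C1 can only be 2 or 3 (the digits allowed by both its 8 across and its 12 down). If R2C1 = 3: then R2C2 would have to be in {5} for the 8 across but in {6,7} for the 27 down — contradiction. So R2C1 = 2.
R2C2 = 8 − 2 = 6 completes the 8 across.
R3C1 = 12 − 9 = 3 completes the 12 down.
R3C2 = 10 − 3 = 7 completes the 10 across.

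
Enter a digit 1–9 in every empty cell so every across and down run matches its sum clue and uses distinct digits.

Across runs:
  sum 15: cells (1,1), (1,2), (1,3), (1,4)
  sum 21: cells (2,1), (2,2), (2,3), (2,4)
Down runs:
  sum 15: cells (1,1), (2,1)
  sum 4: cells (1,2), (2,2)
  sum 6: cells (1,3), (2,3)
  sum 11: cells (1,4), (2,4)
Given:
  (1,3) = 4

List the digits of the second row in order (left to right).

7 3 2 9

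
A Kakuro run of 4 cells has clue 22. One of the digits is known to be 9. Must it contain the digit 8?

No

Counterexample: {1,5,7,9} sums to 22 under that restriction without using 8.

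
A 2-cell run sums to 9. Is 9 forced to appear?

No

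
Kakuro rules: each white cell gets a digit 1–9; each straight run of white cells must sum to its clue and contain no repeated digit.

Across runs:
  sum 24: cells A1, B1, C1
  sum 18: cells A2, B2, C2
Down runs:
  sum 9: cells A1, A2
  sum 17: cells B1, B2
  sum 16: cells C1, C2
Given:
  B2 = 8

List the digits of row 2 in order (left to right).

24 in 3 cells must be {7,8,9}; 17 in 2 cells must be {8,9}; 16 in 2 cells must be {7,9}.
B1 = 17 − 8 = 9 completes the 17 down.
C1 = 7: the only remaining digit allowed by both the 24 across and the 16 down.
C2 = 16 − 7 = 9 completes the 16 down.
A1 = 24 − 16 = 8 completes the 24 across.
A2 = 18 − 17 = 1 completes the 18 across.

1 8 9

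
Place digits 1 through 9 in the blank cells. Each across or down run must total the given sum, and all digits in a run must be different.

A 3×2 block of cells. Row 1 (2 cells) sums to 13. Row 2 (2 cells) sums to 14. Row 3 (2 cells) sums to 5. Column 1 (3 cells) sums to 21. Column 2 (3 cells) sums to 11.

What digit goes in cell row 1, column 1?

The 5 across and the 21 down share only 4, so (3,1) = 4.
(3,2) = 5 − 4 = 1 completes the 5 across.
Nothing is forced directly, so branch on (1,1), whose candidates are 8 or 9. If (1,1) = 8: then (1,2) would have to be in {5} for the 13 across but in {2,3,4,6,7,8} for the 11 down — contradiction. So (1,1) = 9.
(1,2) = 13 − 9 = 4 completes the 13 across.
(2,1) = 21 − 13 = 8 completes the 21 down.
(2,2) = 14 − 8 = 6 completes the 14 across.

9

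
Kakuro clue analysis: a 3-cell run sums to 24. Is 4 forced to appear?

No

The only way to make 24 from 3 distinct digits is {7,8,9}, which does not contain 4.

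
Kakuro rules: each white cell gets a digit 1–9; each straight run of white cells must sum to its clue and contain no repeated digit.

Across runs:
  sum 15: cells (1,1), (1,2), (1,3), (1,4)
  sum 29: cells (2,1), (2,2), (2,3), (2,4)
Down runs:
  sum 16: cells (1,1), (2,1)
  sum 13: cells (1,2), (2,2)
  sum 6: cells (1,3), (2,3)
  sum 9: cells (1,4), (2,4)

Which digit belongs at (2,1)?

29 in 4 cells must be {5,7,8,9}; 16 in 2 cells must be {7,9}.
Only 5 fits (2,3) under both its across sum 29 and down sum 6.
(1,3) = 6 − 5 = 1 completes the 6 down.
Nothing is forced directly, so branch on (1,1), whose candidates are 7 or 9. If (1,1) = 9: then (1,2) would have to be in {2,3} for the 15 across but in {4,5,6,7,8,9} for the 13 down — contradiction. So (1,1) = 7.
(2,1) = 16 − 7 = 9 completes the 16 down.

9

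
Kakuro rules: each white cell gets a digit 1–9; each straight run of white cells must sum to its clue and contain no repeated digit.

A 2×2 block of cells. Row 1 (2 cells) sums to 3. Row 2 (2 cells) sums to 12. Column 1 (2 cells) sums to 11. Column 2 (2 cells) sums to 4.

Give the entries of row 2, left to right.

3 in 2 cells must be {1,2}; 4 in 2 cells must be {1,3}.
The 3 across and the 11 down share only 2, so (1,1) = 2.
(1,2) = 3 − 2 = 1 completes the 3 across.
(2,1) = 11 − 2 = 9 completes the 11 down.
(2,2) = 12 − 9 = 3 completes the 12 across.

9 3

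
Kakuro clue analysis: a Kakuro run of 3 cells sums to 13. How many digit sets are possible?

3 distinct digits from 1–9 sum between 6 and 24.

7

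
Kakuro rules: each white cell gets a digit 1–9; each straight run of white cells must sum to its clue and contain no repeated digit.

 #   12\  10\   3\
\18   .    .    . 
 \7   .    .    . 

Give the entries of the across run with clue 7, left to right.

4 1 2

7 in 3 cells must be {1,2,4}; 3 in 2 cells must be {1,2}.
The 7 across and the 12 down share only 4, so R2C1 = 4.
R1C1 = 12 − 4 = 8 completes the 12 down.
Given what's placed, R1C3 must be 1 to fit the 18 across and 3 down.
R2C3 = 3 − 1 = 2 completes the 3 down.
R1C2 = 18 − 9 = 9 completes the 18 across.
R2C2 = 7 − 6 = 1 completes the 7 across.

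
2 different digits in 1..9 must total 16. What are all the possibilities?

{7,9}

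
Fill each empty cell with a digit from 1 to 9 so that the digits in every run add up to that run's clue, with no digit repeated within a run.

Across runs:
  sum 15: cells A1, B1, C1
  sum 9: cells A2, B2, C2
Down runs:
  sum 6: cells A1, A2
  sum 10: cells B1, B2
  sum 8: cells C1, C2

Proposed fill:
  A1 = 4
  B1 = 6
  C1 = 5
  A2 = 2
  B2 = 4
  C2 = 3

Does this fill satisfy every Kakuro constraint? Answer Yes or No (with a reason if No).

Yes

Across: 4+6+5=15; 2+4+3=9. Down: 4+2=6; 6+4=10; 5+3=8. No digit repeats within any run.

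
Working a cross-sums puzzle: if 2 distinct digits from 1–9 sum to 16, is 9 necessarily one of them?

The only way to make 16 from 2 distinct digits is {7,9}, which contains 9.

Yes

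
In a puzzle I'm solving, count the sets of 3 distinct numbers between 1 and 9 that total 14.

8

3 distinct digits from 1–9 sum between 6 and 24.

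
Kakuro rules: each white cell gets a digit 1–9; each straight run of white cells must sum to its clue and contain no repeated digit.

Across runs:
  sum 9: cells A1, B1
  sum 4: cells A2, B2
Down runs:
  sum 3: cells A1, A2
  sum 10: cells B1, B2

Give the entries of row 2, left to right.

1 3

4 in 2 cells must be {1,3}; 3 in 2 cells must be {1,2}.
The 4 across and the 3 down share only 1, so A2 = 1.
B2 = 4 − 1 = 3 completes the 4 across.
A1 = 3 − 1 = 2 completes the 3 down.
B1 = 9 − 2 = 7 completes the 9 across.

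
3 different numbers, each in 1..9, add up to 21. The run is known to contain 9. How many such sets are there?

3 distinct digits from 1–9 sum between 6 and 24.
Keeping only sets containing 9.
Enumerating: {4,8,9}, {5,7,9}.

2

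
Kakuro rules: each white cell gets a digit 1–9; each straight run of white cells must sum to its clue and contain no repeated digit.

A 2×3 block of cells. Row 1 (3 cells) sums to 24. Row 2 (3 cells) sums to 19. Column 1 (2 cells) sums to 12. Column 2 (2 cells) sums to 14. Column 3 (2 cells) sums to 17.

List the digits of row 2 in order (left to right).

24 in 3 cells must be {7,8,9}; 17 in 2 cells must be {8,9}.
Nothing is forced directly, so branch on (1,2), whose candidates are 8 or 9. If (1,2) = 9: that forces (1,3) = 8, (2,2) = 5, after which (2,3) would have to be in {6,8} for the 19 across but in {9} for the 17 down — contradiction. So (1,2) = 8.
Given what's placed, (1,3) must be 9 to fit the 24 across and 17 down.
(2,2) = 14 − 8 = 6 completes the 14 down.
(2,3) = 17 − 9 = 8 completes the 17 down.
(1,1) = 24 − 17 = 7 completes the 24 across.
(2,1) = 19 − 14 = 5 completes the 19 across.

5 6 8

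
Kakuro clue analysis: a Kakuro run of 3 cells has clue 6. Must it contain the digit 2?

The only way to make 6 from 3 distinct digits is {1,2,3}, which contains 2.

Yes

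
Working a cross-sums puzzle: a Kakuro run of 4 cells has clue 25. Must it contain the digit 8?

Counterexample: {3,6,7,9} sums to 25 without using 8.

No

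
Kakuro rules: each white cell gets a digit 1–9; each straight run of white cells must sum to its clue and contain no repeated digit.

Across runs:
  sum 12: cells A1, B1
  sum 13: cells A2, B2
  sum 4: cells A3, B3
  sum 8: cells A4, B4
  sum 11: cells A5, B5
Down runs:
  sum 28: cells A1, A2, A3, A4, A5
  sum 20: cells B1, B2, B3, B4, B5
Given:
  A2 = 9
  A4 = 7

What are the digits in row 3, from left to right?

1, 3

4 in 2 cells must be {1,3}.
B2 = 13 − 9 = 4 completes the 13 across.
B4 = 8 − 7 = 1 completes the 8 across.
B3 = 3: the only remaining digit allowed by both the 4 across and the 20 down.
A3 = 4 − 3 = 1 completes the 4 across.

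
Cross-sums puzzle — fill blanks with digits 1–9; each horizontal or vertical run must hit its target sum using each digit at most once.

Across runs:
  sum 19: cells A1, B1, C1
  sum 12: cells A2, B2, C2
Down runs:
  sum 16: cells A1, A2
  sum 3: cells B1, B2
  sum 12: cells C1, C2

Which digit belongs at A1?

9

16 in 2 cells must be {7,9}; 3 in 2 cells must be {1,2}.
The 19 across and the 3 down share only 2, so B1 = 2.
B2 = 3 − 2 = 1 completes the 3 down.
Given what's placed, A1 must be 9 to fit the 19 across and 16 down.
C1 = 19 − 11 = 8 completes the 19 across.
A2 = 16 − 9 = 7 completes the 16 down.
C2 = 12 − 8 = 4 completes the 12 across.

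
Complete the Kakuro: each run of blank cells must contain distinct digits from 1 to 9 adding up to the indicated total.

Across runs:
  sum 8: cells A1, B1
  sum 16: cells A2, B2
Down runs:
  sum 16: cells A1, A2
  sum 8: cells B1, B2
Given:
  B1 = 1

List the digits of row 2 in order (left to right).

9, 7

16 in 2 cells must be {7,9}.
A1 = 8 − 1 = 7 completes the 8 across.
A2 = 16 − 7 = 9 completes the 16 down.
B2 = 16 − 9 = 7 completes the 16 across.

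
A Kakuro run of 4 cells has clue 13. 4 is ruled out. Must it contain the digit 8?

No

The only way to make 13 from 4 distinct digits under that restriction is {1,2,3,7}, which does not contain 8.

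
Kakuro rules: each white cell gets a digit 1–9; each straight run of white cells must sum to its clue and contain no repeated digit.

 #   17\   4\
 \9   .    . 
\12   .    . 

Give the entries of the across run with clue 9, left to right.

8, 1

17 in 2 cells must be {8,9}; 4 in 2 cells must be {1,3}.
The 9 across and the 17 down share only 8, so R1C1 = 8.
R1C2 = 9 − 8 = 1 completes the 9 across.
R2C1 = 17 − 8 = 9 completes the 17 down.
R2C2 = 12 − 9 = 3 completes the 12 across.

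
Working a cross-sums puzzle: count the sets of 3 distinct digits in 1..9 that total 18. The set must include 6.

3

3 distinct digits from 1–9 sum between 6 and 24.
Keeping only sets containing 6.
Enumerating: {3,6,9}, {4,6,8}, {5,6,7}.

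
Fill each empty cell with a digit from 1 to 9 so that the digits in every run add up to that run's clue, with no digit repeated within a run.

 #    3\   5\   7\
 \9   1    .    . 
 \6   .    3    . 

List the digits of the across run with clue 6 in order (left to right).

6 in 3 cells must be {1,2,3}; 3 in 2 cells must be {1,2}.
R1C2 = 5 − 3 = 2 completes the 5 down.
R1C3 = 9 − 3 = 6 completes the 9 across.
R2C1 = 3 − 1 = 2 completes the 3 down.
R2C3 = 6 − 5 = 1 completes the 6 across.

2 3 1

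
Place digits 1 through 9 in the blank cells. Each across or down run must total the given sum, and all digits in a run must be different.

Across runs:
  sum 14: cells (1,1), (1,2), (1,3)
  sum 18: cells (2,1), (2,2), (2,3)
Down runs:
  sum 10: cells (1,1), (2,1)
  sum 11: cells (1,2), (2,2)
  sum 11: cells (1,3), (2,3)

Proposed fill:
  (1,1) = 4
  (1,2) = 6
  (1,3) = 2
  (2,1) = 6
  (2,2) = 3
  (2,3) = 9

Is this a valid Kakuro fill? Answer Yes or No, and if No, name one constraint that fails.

No — the across run (1,1)–(1,3) sums to 12, not 14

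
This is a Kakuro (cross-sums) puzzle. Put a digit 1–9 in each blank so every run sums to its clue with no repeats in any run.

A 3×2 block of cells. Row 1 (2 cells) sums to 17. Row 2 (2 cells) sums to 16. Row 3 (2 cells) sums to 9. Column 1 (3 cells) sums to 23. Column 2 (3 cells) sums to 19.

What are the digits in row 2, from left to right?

17 in 2 cells must be {8,9}; 16 in 2 cells must be {7,9}; 23 in 3 cells must be {6,8,9}.
The 16 across and the 23 down share only 9, so (2,1) = 9.
(2,2) = 16 − 9 = 7 completes the 16 across.
Given what's placed, (1,1) must be 8 to fit the 17 across and 23 down.
(1,2) = 17 − 8 = 9 completes the 17 across.
(3,1) = 23 − 17 = 6 completes the 23 down.
(3,2) = 9 − 6 = 3 completes the 9 across.

9 7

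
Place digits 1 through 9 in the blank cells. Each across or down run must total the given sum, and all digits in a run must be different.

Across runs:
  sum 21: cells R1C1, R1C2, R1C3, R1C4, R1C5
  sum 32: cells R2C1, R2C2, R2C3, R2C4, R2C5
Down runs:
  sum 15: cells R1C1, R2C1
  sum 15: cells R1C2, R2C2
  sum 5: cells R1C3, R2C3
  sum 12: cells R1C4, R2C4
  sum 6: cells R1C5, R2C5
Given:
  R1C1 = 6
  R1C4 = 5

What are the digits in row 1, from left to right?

R1C2 = 7: the only remaining digit allowed by both the 21 across and the 15 down.
R2C1 = 15 − 6 = 9 completes the 15 down.
R2C2 = 15 − 7 = 8 completes the 15 down.
R2C4 = 12 − 5 = 7 completes the 12 down.
Nothing is forced directly, so branch on R2C3, whose candidates are 2 or 3. If R2C3 = 2: then R1C3 would have to be in {1,2} for the 21 across but in {3} for the 5 down — contradiction. So R2C3 = 3.
R1C3 = 5 − 3 = 2 completes the 5 down.
R1C5 = 21 − 20 = 1 completes the 21 across.
R2C5 = 32 − 27 = 5 completes the 32 across.

6, 7, 2, 5, 1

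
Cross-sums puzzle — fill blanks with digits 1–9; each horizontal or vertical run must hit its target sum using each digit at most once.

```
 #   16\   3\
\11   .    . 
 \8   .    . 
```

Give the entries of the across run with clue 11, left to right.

9 2

16 in 2 cells must be {7,9}; 3 in 2 cells must be {1,2}.
The 11 across and the 3 down share only 2, so R1C2 = 2.
The 8 across and the 16 down share only 7, so R2C1 = 7.
R2C2 = 8 − 7 = 1 completes the 8 across.
R1C1 = 11 − 2 = 9 completes the 11 across.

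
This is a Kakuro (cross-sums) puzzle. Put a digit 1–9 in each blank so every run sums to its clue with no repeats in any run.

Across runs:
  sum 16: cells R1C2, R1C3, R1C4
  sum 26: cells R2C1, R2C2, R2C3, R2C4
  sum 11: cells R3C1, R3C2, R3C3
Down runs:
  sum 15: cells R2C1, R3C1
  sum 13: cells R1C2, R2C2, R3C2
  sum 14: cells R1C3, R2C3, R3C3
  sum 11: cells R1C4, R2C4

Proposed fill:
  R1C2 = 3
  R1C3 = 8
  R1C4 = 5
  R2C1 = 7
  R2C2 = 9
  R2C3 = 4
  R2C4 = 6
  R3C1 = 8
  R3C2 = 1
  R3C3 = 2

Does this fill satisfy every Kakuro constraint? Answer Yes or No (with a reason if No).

Across: 3+8+5=16; 7+9+4+6=26; 8+1+2=11. Down: 7+8=15; 3+9+1=13; 8+4+2=14; 5+6=11. No digit repeats within any run.

Yes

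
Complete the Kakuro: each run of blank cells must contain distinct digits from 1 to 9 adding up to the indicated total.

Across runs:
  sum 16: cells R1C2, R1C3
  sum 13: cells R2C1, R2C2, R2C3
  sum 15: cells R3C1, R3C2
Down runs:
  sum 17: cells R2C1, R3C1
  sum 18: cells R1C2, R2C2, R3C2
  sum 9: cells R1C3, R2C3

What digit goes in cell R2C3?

16 in 2 cells must be {7,9}; 17 in 2 cells must be {8,9}.
The 16 across and the 9 down share only 7, so R1C3 = 7.
R2C3 = 9 − 7 = 2 completes the 9 down.
R1C2 = 16 − 7 = 9 completes the 16 across.
R2C1 = 8: the only remaining digit allowed by both the 13 across and the 17 down.
R2C2 = 13 − 10 = 3 completes the 13 across.
R3C1 = 17 − 8 = 9 completes the 17 down.
R3C2 = 15 − 9 = 6 completes the 15 across.

2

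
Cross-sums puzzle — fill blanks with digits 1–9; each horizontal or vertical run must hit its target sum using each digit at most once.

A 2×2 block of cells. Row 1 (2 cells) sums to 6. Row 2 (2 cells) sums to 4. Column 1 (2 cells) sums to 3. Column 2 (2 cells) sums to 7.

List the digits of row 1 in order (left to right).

2 4

4 in 2 cells must be {1,3}; 3 in 2 cells must be {1,2}.
The 4 across and the 3 down share only 1, so (2,1) = 1.
(2,2) = 4 − 1 = 3 completes the 4 across.
(1,1) = 3 − 1 = 2 completes the 3 down.
(1,2) = 6 − 2 = 4 completes the 6 across.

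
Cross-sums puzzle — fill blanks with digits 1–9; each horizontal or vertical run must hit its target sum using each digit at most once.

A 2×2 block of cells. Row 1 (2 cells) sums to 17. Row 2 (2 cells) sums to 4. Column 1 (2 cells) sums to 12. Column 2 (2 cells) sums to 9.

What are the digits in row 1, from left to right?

9, 8

17 in 2 cells must be {8,9}; 4 in 2 cells must be {1,3}.
The 17 across and the 9 down share only 8, so (1,2) = 8.
The 4 across and the 12 down share only 3, so (2,1) = 3.
(2,2) = 4 − 3 = 1 completes the 4 across.
(1,1) = 17 − 8 = 9 completes the 17 across.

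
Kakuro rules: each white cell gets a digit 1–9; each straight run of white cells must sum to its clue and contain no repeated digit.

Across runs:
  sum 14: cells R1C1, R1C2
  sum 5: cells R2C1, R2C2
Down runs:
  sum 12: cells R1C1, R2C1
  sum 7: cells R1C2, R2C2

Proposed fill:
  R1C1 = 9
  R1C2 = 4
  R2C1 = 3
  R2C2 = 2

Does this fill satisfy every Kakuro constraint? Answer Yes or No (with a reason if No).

No — the down run R1C2–R2C2 sums to 6, not 7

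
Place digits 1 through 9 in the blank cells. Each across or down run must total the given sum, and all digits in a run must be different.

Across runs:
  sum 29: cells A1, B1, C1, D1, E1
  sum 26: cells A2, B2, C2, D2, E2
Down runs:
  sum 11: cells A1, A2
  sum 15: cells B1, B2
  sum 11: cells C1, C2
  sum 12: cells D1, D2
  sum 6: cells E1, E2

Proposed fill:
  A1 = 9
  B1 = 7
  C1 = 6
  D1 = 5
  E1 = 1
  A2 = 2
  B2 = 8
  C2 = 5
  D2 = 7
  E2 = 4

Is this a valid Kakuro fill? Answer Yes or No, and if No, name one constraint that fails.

No — the across run A1–E1 sums to 28, not 29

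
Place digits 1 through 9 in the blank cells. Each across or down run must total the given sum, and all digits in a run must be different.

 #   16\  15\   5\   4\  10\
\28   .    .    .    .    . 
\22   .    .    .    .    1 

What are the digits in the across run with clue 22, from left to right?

9 7 2 3 1

16 in 2 cells must be {7,9}; 4 in 2 cells must be {1,3}.
R1C5 = 10 − 1 = 9 completes the 10 down.
R2C4 = 3: the only remaining digit allowed by both the 22 across and the 4 down.
Given what's placed, R1C1 must be 7 to fit the 28 across and 16 down.
R1C4 = 4 − 3 = 1 completes the 4 down.
R2C1 = 16 − 7 = 9 completes the 16 down.
R2C2 = 7: the only remaining digit allowed by both the 22 across and the 15 down.
R2C3 = 22 − 20 = 2 completes the 22 across.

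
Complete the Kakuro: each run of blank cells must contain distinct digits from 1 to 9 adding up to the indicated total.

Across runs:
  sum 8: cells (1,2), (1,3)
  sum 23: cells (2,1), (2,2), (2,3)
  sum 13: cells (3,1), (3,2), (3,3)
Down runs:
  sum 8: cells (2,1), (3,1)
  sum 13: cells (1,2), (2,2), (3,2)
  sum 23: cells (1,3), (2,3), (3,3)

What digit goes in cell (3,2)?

3

23 in 3 cells must be {6,8,9}.
Only 6 fits (1,3) under both its across sum 8 and down sum 23.
The 23 across and the 8 down share only 6, so (2,1) = 6.
(3,1) = 8 − 6 = 2 completes the 8 down.
(3,3) = 8: the only remaining digit allowed by both the 13 across and the 23 down.
(1,2) = 8 − 6 = 2 completes the 8 across.
Given what's placed, (2,2) must be 8 to fit the 23 across and 13 down.
(2,3) = 23 − 14 = 9 completes the 23 across.
(3,2) = 13 − 10 = 3 completes the 13 across.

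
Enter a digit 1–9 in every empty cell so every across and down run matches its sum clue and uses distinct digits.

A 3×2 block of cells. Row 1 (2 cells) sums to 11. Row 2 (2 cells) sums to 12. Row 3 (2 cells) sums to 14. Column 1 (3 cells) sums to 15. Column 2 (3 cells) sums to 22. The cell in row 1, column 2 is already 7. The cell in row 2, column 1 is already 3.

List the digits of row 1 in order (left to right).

(1,1) = 11 − 7 = 4 completes the 11 across.
(2,2) = 12 − 3 = 9 completes the 12 across.
(3,1) = 15 − 7 = 8 completes the 15 down.
(3,2) = 14 − 8 = 6 completes the 14 across.

4, 7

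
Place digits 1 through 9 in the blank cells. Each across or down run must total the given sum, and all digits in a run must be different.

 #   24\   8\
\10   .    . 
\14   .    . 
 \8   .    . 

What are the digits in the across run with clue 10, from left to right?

8, 2

24 in 3 cells must be {7,8,9}.
The 14 across and the 8 down share only 5, so R2C2 = 5.
The 8 across and the 24 down share only 7, so R3C1 = 7.
R3C2 = 8 − 7 = 1 completes the 8 across.
R1C2 = 8 − 6 = 2 completes the 8 down.
R2C1 = 14 − 5 = 9 completes the 14 across.
R1C1 = 10 − 2 = 8 completes the 10 across.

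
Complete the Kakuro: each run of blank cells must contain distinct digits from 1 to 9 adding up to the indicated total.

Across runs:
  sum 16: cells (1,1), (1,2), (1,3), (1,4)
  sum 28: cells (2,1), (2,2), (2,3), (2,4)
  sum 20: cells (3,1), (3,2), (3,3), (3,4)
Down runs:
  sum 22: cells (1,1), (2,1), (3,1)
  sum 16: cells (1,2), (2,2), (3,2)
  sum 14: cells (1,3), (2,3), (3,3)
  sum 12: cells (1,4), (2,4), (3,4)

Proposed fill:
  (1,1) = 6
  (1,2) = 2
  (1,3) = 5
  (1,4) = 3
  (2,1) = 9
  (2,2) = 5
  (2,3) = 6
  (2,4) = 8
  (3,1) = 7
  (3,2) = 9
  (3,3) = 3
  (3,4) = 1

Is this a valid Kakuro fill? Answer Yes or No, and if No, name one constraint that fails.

Across: 6+2+5+3=16; 9+5+6+8=28; 7+9+3+1=20. Down: 6+9+7=22; 2+5+9=16; 5+6+3=14; 3+8+1=12. No digit repeats within any run.

Yes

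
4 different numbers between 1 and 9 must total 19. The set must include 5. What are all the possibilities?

4 distinct digits from 1–9 sum between 10 and 30.
Keeping only sets containing 5.

{1,4,5,9}; {1,5,6,7}; {2,3,5,9}; {2,4,5,8}; {3,4,5,7}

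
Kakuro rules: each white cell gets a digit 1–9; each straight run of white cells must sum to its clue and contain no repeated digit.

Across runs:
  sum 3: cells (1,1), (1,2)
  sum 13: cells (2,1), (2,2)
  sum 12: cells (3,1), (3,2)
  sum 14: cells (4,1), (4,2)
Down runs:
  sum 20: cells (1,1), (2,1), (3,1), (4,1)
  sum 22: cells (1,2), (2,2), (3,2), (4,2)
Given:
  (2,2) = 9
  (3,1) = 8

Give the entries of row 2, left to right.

3 in 2 cells must be {1,2}.
(2,1) = 13 − 9 = 4 completes the 13 across.
(3,2) = 12 − 8 = 4 completes the 12 across.
Nothing is forced directly, so branch on (4,1), whose candidates are 5 or 6. If (4,1) = 5: then (1,1) would have to be in {1,2} for the 3 across but in {3} for the 20 down — contradiction. So (4,1) = 6.
(1,1) = 20 − 18 = 2 completes the 20 down.
(1,2) = 3 − 2 = 1 completes the 3 across.
(4,2) = 14 − 6 = 8 completes the 14 across.

4 9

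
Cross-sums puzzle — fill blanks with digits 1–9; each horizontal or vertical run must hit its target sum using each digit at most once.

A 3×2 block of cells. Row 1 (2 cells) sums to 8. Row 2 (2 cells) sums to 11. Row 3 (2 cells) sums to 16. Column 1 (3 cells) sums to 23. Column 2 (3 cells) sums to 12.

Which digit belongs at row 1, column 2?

2

16 in 2 cells must be {7,9}; 23 in 3 cells must be {6,8,9}.
The 8 across and the 23 down share only 6, so (1,1) = 6.
(1,2) = 8 − 6 = 2 completes the 8 across.
Given what's placed, (3,1) must be 9 to fit the 16 across and 23 down.
(3,2) = 16 − 9 = 7 completes the 16 across.
(2,1) = 23 − 15 = 8 completes the 23 down.
(2,2) = 11 − 8 = 3 completes the 11 across.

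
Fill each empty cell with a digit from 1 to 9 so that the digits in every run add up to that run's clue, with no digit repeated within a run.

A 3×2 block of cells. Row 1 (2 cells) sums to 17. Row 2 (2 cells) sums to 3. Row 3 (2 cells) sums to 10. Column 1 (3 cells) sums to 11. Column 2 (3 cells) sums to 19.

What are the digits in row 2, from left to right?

1 2

17 in 2 cells must be {8,9}; 3 in 2 cells must be {1,2}.
The 17 across and the 11 down share only 8, so (1,1) = 8.
(1,2) = 17 − 8 = 9 completes the 17 across.
Given what's placed, (2,2) must be 2 to fit the 3 across and 19 down.
(3,2) = 19 − 11 = 8 completes the 19 down.
(2,1) = 3 − 2 = 1 completes the 3 across.
(3,1) = 10 − 8 = 2 completes the 10 across.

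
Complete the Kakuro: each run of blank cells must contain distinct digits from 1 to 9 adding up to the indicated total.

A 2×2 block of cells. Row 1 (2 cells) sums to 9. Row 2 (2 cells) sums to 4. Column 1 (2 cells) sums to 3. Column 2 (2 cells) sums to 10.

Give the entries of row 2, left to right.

4 in 2 cells must be {1,3}; 3 in 2 cells must be {1,2}.
The 4 across and the 3 down share only 1, so (2,1) = 1.
(2,2) = 4 − 1 = 3 completes the 4 across.
(1,1) = 3 − 1 = 2 completes the 3 down.
(1,2) = 9 − 2 = 7 completes the 9 across.

1, 3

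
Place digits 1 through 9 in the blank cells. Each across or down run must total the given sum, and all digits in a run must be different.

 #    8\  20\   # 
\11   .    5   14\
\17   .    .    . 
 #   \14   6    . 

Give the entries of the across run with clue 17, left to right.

2, 9, 6

R1C1 = 11 − 5 = 6 completes the 11 across.
R2C1 = 8 − 6 = 2 completes the 8 down.
R2C2 = 20 − 11 = 9 completes the 20 down.
R2C3 = 17 − 11 = 6 completes the 17 across.
R3C3 = 14 − 6 = 8 completes the 14 across.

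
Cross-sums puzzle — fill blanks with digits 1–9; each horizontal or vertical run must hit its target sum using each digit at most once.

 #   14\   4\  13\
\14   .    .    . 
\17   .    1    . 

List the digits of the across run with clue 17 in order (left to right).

4 in 2 cells must be {1,3}.
R1C2 = 4 − 1 = 3 completes the 4 down.
R2C1 = 9: the only remaining digit allowed by both the 17 across and the 14 down.
R2C3 = 17 − 10 = 7 completes the 17 across.
R1C1 = 14 − 9 = 5 completes the 14 down.
R1C3 = 14 − 8 = 6 completes the 14 across.

9 1 7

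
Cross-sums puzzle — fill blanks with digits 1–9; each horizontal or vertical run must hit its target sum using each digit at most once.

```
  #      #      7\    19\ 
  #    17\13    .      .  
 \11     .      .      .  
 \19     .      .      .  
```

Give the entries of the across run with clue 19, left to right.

9 2 8

17 in 2 cells must be {8,9}; 7 in 3 cells must be {1,2,4}.
Only 4 fits R1C2 under both its across sum 13 and down sum 7.
R1C3 = 13 − 4 = 9 completes the 13 across.
The 11 across and the 17 down share only 8, so R2C1 = 8.
R2C3 = 2: the only remaining digit allowed by both the 11 across and the 19 down.
R3C1 = 17 − 8 = 9 completes the 17 down.
Given what's placed, R3C2 must be 2 to fit the 19 across and 7 down.
R3C3 = 19 − 11 = 8 completes the 19 across.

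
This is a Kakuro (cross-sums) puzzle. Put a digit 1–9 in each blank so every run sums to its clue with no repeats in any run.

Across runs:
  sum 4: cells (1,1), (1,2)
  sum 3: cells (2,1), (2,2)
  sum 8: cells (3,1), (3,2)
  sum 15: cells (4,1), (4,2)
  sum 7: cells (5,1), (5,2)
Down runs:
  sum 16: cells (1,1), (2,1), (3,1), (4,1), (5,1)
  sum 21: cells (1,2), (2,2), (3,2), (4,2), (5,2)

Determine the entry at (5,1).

4

4 in 2 cells must be {1,3}; 3 in 2 cells must be {1,2}; 16 in 5 cells must be {1,2,3,4,6}.
Only 6 fits (4,1) under both its across sum 15 and down sum 16.
(4,2) = 15 − 6 = 9 completes the 15 across.
Nothing is forced directly, so branch on (1,1), whose candidates are 1 or 3. If (1,1) = 1: that forces (1,2) = 3, (2,1) = 2, (2,2) = 1, (3,1) = 3, after which (3,2) would have to be in {5} for the 8 across but in {2,6} for the 21 down — contradiction. So (1,1) = 3.
(1,2) = 4 − 3 = 1 completes the 4 across.
(2,2) = 2: the only remaining digit allowed by both the 3 across and the 21 down.
(2,1) = 3 − 2 = 1 completes the 3 across.
Given what's placed, (3,1) must be 2 to fit the 8 across and 16 down.
(3,2) = 8 − 2 = 6 completes the 8 across.
(5,1) = 16 − 12 = 4 completes the 16 down.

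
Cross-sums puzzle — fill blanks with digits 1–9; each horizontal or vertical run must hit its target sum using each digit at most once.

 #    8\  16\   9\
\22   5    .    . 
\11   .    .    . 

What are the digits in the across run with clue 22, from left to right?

5 9 8

16 in 2 cells must be {7,9}.
Given what's placed, R1C2 must be 9 to fit the 22 across and 16 down.
R1C3 = 22 − 14 = 8 completes the 22 across.
R2C1 = 8 − 5 = 3 completes the 8 down.
R2C2 = 16 − 9 = 7 completes the 16 down.
R2C3 = 11 − 10 = 1 completes the 11 across.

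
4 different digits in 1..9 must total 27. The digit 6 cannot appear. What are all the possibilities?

{3,7,8,9}

4 distinct digits from 1–9 sum between 10 and 30.
Dropping sets that contain 6.
Only one set works: {3,7,8,9}.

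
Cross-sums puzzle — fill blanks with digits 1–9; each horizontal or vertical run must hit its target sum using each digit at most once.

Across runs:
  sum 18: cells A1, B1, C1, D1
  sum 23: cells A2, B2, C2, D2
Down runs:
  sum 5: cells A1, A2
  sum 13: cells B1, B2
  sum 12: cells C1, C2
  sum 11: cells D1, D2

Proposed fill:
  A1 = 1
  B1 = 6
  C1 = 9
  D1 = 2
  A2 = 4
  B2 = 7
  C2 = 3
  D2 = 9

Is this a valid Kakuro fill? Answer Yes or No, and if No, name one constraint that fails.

Across: 1+6+9+2=18; 4+7+3+9=23. Down: 1+4=5; 6+7=13; 9+3=12; 2+9=11. No digit repeats within any run.

Yes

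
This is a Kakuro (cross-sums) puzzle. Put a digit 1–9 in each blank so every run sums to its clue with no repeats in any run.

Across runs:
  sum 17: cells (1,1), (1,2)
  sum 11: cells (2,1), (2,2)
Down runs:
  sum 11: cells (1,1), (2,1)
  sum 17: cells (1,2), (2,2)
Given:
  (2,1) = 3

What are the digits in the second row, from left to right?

17 in 2 cells must be {8,9}.
(1,1) = 11 − 3 = 8 completes the 11 down.
(1,2) = 17 − 8 = 9 completes the 17 across.
(2,2) = 11 − 3 = 8 completes the 11 across.

3 8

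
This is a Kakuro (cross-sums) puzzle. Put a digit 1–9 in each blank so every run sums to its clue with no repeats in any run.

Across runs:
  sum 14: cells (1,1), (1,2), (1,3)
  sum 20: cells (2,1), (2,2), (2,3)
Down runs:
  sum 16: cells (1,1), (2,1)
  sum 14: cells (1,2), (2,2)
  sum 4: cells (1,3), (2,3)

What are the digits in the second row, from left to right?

16 in 2 cells must be {7,9}; 4 in 2 cells must be {1,3}.
The 20 across and the 4 down share only 3, so (2,3) = 3.
(1,3) = 4 − 3 = 1 completes the 4 down.
Given what's placed, (2,1) must be 9 to fit the 20 across and 16 down.
(2,2) = 20 − 12 = 8 completes the 20 across.
(1,1) = 16 − 9 = 7 completes the 16 down.
(1,2) = 14 − 8 = 6 completes the 14 across.

9, 8, 3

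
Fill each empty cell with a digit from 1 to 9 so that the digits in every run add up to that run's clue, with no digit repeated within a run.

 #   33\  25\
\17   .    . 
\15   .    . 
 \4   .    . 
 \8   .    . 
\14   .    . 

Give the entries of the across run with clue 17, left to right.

8 9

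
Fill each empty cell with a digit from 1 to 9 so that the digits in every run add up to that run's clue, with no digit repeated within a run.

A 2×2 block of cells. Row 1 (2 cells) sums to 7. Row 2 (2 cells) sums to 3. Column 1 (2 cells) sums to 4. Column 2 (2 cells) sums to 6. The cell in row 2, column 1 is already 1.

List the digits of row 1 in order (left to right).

3, 4

3 in 2 cells must be {1,2}; 4 in 2 cells must be {1,3}.
(1,1) = 4 − 1 = 3 completes the 4 down.
(1,2) = 7 − 3 = 4 completes the 7 across.
(2,2) = 3 − 1 = 2 completes the 3 across.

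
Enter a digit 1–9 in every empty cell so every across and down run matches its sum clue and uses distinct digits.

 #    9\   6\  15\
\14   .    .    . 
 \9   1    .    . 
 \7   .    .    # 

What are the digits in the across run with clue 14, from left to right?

2 3 9

6 in 3 cells must be {1,2,3}.
Given what's placed, R2C3 must be 6 to fit the 9 across and 15 down.
R1C3 = 15 − 6 = 9 completes the 15 down.
R2C2 = 9 − 7 = 2 completes the 9 across.
No cell is forced outright now. R1C1 can only be 2 or 3 (the digits allowed by both its 14 across and its 9 down). If R1C1 = 3: then R1C2 would have to be in {2} for the 14 across but in {1,3} for the 6 down — contradiction. So R1C1 = 2.
R1C2 = 14 − 11 = 3 completes the 14 across.
R3C1 = 9 − 3 = 6 completes the 9 down.
R3C2 = 7 − 6 = 1 completes the 7 across.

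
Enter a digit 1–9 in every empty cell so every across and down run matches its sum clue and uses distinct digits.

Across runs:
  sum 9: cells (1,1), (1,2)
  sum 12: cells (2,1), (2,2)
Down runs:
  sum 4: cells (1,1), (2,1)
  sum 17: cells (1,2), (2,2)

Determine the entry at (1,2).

8

4 in 2 cells must be {1,3}; 17 in 2 cells must be {8,9}.
The 9 across and the 17 down share only 8, so (1,2) = 8.
The 12 across and the 4 down share only 3, so (2,1) = 3.
(2,2) = 12 − 3 = 9 completes the 12 across.
(1,1) = 9 − 8 = 1 completes the 9 across.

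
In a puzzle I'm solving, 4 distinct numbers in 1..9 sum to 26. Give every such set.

4 distinct digits from 1–9 sum between 10 and 30.

{2,7,8,9}; {3,6,8,9}; {4,5,8,9}; {4,6,7,9}; {5,6,7,8}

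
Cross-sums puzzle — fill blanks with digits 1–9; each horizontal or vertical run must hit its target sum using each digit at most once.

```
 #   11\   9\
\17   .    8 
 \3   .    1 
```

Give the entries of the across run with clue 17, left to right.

9 8

17 in 2 cells must be {8,9}; 3 in 2 cells must be {1,2}.
R1C1 = 17 − 8 = 9 completes the 17 across.
R2C1 = 3 − 1 = 2 completes the 3 across.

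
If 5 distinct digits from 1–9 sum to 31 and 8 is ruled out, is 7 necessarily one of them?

Yes

The only way to make 31 from 5 distinct digits under that restriction is {4,5,6,7,9}, which contains 7.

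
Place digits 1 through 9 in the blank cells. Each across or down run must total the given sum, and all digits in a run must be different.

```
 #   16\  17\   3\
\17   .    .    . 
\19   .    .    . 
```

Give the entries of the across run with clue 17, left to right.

16 in 2 cells must be {7,9}; 17 in 2 cells must be {8,9}; 3 in 2 cells must be {1,2}.
The 19 across and the 3 down share only 2, so R2C3 = 2.
R1C3 = 3 − 2 = 1 completes the 3 down.
Given what's placed, R2C1 must be 9 to fit the 19 across and 16 down.
R2C2 = 19 − 11 = 8 completes the 19 across.
R1C1 = 16 − 9 = 7 completes the 16 down.
R1C2 = 17 − 8 = 9 completes the 17 across.

7 9 1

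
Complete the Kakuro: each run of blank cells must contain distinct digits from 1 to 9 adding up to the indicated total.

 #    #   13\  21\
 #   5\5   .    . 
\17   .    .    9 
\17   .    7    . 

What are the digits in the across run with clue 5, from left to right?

1 4

R1C3 = 4: the only remaining digit allowed by both the 5 across and the 21 down.
R3C3 = 21 − 13 = 8 completes the 21 down.
R1C2 = 5 − 4 = 1 completes the 5 across.
R2C2 = 13 − 8 = 5 completes the 13 down.
R3C1 = 17 − 15 = 2 completes the 17 across.
R2C1 = 17 − 14 = 3 completes the 17 across.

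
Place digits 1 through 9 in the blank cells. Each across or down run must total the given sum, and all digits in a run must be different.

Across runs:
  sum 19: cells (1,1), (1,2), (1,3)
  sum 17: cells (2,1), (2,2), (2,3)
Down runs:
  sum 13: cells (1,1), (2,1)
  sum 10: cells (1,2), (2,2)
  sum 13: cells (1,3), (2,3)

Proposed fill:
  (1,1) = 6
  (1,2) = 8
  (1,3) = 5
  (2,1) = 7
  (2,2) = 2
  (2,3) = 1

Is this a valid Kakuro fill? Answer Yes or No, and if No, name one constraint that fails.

No — the across run (2,1)–(2,3) sums to 10, not 17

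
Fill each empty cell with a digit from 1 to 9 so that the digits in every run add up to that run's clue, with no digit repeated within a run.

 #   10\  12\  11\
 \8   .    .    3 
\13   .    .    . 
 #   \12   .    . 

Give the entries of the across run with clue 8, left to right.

1, 4, 3

R3C3 = 7: the only remaining digit allowed by both the 12 across and the 11 down.
R2C3 = 11 − 10 = 1 completes the 11 down.
R3C2 = 12 − 7 = 5 completes the 12 across.
Nothing is forced directly, so branch on R2C2, whose candidates are 3 or 4. If R2C2 = 4: then R1C2 would have to be in {1,4} for the 8 across but in {3} for the 12 down — contradiction. So R2C2 = 3.
R1C2 = 12 − 8 = 4 completes the 12 down.
R2C1 = 13 − 4 = 9 completes the 13 across.
R1C1 = 8 − 7 = 1 completes the 8 across.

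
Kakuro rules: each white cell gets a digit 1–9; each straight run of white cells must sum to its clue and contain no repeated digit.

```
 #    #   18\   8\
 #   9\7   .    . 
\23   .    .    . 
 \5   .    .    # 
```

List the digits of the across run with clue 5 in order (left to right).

23 in 3 cells must be {6,8,9}.
The 23 across and the 8 down share only 6, so R2C3 = 6.
R1C3 = 8 − 6 = 2 completes the 8 down.
R2C1 = 8: the only remaining digit allowed by both the 23 across and the 9 down.
R2C2 = 23 − 14 = 9 completes the 23 across.
R3C1 = 9 − 8 = 1 completes the 9 down.
R3C2 = 5 − 1 = 4 completes the 5 across.
R1C2 = 7 − 2 = 5 completes the 7 across.

1 4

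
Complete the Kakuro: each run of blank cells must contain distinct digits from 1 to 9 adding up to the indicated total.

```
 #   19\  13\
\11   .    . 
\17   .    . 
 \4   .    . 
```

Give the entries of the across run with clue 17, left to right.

17 in 2 cells must be {8,9}; 4 in 2 cells must be {1,3}.
The 4 across and the 19 down share only 3, so R3C1 = 3.
R3C2 = 4 − 3 = 1 completes the 4 across.
Given what's placed, R2C1 must be 9 to fit the 17 across and 19 down.
R2C2 = 17 − 9 = 8 completes the 17 across.
R1C1 = 19 − 12 = 7 completes the 19 down.
R1C2 = 11 − 7 = 4 completes the 11 across.

9, 8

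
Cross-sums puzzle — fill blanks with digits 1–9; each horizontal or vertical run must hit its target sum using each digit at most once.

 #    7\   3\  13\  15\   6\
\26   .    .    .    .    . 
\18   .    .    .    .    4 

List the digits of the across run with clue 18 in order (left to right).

3 in 2 cells must be {1,2}.
R1C5 = 6 − 4 = 2 completes the 6 down.
Given what's placed, R1C2 must be 1 to fit the 26 across and 3 down.
R2C2 = 3 − 1 = 2 completes the 3 down.
R1C1 = 6: the only remaining digit allowed by both the 26 across and the 7 down.
R2C1 = 7 − 6 = 1 completes the 7 down.
Nothing is forced directly, so branch on R2C4, whose candidates are 6 or 8. If R2C4 = 8: then R1C4 would have to be in {8,9} for the 26 across but in {7} for the 15 down — contradiction. So R2C4 = 6.
R1C4 = 15 − 6 = 9 completes the 15 down.
R2C3 = 18 − 13 = 5 completes the 18 across.

1 2 5 6 4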